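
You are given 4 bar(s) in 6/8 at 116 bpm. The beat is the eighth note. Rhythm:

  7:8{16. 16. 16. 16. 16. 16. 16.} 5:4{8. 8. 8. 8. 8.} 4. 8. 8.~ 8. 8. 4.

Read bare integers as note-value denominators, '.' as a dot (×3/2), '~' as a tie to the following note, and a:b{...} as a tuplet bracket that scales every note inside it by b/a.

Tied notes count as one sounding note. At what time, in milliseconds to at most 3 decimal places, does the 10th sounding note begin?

1. 0.0ms @ 0 + 443.35ms (6/7)
2. 443.35ms @ 6/7 + 443.35ms (6/7)
3. 886.7ms @ 12/7 + 443.35ms (6/7)
4. 1330.049ms @ 18/7 + 443.35ms (6/7)
5. 1773.399ms @ 24/7 + 443.35ms (6/7)
6. 2216.749ms @ 30/7 + 443.35ms (6/7)
7. 2660.099ms @ 36/7 + 443.35ms (6/7)
8. 3103.448ms @ 6 + 620.69ms (6/5)
9. 3724.138ms @ 36/5 + 620.69ms (6/5)
10. 4344.828ms @ 42/5 + 620.69ms (6/5)
11. 4965.517ms @ 48/5 + 620.69ms (6/5)
12. 5586.207ms @ 54/5 + 620.69ms (6/5)
13. 6206.897ms @ 12 + 1551.724ms (3)
14. 7758.621ms @ 15 + 775.862ms (3/2)
15. 8534.483ms @ 33/2 + 1551.724ms (3)
16. 10086.207ms @ 39/2 + 775.862ms (3/2)
17. 10862.069ms @ 21 + 1551.724ms (3)

note 10 onset = 42/5b = 4344.828ms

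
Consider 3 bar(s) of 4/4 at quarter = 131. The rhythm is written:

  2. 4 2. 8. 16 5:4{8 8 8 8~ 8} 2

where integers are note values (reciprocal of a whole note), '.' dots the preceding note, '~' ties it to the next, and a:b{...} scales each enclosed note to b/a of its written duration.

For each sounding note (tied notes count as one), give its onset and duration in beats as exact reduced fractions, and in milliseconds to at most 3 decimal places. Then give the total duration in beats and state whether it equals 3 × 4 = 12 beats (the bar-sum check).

1) 0.0ms=0b +1374.046ms=3b
2) 1374.046ms=3b +458.015ms=1b
3) 1832.061ms=4b +1374.046ms=3b
4) 3206.107ms=7b +343.511ms=3/4b
5) 3549.618ms=31/4b +114.504ms=1/4b
6) 3664.122ms=8b +183.206ms=2/5b
7) 3847.328ms=42/5b +183.206ms=2/5b
8) 4030.534ms=44/5b +183.206ms=2/5b
9) 4213.74ms=46/5b +366.412ms=4/5b
10) 4580.153ms=10b +916.031ms=2b
Σ=12b of 12 (131bpm 4/4) — PASS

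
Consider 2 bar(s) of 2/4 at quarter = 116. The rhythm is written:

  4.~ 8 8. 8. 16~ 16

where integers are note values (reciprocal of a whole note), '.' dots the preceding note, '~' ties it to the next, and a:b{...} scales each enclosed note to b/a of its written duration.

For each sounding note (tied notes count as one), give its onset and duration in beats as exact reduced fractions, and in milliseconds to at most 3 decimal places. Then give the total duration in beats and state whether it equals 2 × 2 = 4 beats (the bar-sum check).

1) 0.0ms=0b +1034.483ms=2b
2) 1034.483ms=2b +387.931ms=3/4b
3) 1422.414ms=11/4b +387.931ms=3/4b
4) 1810.345ms=7/2b +258.621ms=1/2b
Σ=4b of 4 (116bpm 2/4) — PASS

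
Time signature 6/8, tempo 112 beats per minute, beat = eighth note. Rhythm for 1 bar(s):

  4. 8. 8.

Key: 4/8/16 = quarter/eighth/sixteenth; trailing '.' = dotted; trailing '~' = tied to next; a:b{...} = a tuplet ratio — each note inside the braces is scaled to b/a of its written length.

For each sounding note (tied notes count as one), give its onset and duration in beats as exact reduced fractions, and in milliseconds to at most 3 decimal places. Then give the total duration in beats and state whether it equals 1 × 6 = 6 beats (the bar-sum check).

1) 0.0ms=0b +1607.143ms=3b
2) 1607.143ms=3b +803.571ms=3/2b
3) 2410.714ms=9/2b +803.571ms=3/2b
Σ=6b of 6 (112bpm 6/8) — PASS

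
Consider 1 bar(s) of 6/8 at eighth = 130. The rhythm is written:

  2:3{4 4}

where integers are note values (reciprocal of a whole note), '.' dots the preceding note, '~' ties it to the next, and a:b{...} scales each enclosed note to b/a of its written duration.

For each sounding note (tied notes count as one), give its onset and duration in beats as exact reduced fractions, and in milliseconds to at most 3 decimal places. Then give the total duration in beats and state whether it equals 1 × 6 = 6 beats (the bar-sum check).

1) 0.0ms=0b +1384.615ms=3b
2) 1384.615ms=3b +1384.615ms=3b
Σ=6b of 6 (130bpm 6/8) — PASS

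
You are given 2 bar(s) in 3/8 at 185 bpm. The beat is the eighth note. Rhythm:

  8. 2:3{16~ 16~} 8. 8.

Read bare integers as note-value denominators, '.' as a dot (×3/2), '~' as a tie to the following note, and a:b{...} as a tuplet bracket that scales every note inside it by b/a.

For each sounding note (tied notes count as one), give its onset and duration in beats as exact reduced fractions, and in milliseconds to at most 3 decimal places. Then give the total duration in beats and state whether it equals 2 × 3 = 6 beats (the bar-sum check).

1) 0.0ms=0b +486.486ms=3/2b
2) 486.486ms=3/2b +972.973ms=3b
3) 1459.459ms=9/2b +486.486ms=3/2b
Σ=6b of 6 (185bpm 3/8) — PASS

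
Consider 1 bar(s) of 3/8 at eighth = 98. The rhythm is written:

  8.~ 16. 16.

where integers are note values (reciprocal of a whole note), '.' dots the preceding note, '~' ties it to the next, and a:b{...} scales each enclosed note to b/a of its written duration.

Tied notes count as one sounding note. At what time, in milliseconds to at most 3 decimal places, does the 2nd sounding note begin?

1. 0.0ms @ 0 + 1377.551ms (9/4)
2. 1377.551ms @ 9/4 + 459.184ms (3/4)

note 2 onset = 9/4b = 1377.551ms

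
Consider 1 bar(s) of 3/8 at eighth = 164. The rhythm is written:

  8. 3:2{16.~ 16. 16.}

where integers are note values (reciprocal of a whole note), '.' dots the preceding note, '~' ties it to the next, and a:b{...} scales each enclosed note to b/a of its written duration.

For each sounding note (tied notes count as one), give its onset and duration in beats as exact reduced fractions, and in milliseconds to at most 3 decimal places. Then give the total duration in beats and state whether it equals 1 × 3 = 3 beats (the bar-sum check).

1) 0.0ms=0b +548.78ms=3/2b
2) 548.78ms=3/2b +365.854ms=1b
3) 914.634ms=5/2b +182.927ms=1/2b
Σ=3b of 3 (164bpm 3/8) — PASS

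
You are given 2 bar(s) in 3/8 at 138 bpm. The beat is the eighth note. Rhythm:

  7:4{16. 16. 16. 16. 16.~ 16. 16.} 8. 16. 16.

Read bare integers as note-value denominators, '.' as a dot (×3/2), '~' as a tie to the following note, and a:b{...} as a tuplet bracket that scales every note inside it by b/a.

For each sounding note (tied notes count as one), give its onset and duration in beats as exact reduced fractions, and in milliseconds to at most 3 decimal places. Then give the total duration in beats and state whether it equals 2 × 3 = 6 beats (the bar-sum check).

1) 0.0ms=0b +186.335ms=3/7b
2) 186.335ms=3/7b +186.335ms=3/7b
3) 372.671ms=6/7b +186.335ms=3/7b
4) 559.006ms=9/7b +186.335ms=3/7b
5) 745.342ms=12/7b +372.671ms=6/7b
6) 1118.012ms=18/7b +186.335ms=3/7b
7) 1304.348ms=3b +652.174ms=3/2b
8) 1956.522ms=9/2b +326.087ms=3/4b
9) 2282.609ms=21/4b +326.087ms=3/4b
Σ=6b of 6 (138bpm 3/8) — PASS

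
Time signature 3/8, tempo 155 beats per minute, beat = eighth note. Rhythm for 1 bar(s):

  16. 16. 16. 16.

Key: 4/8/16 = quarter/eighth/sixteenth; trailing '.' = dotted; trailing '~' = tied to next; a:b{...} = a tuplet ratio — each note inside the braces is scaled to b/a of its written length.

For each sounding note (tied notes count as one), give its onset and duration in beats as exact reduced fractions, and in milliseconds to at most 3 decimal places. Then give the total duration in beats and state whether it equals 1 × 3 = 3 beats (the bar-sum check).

1) 0.0ms=0b +290.323ms=3/4b
2) 290.323ms=3/4b +290.323ms=3/4b
3) 580.645ms=3/2b +290.323ms=3/4b
4) 870.968ms=9/4b +290.323ms=3/4b
Σ=3b of 3 (155bpm 3/8) — PASS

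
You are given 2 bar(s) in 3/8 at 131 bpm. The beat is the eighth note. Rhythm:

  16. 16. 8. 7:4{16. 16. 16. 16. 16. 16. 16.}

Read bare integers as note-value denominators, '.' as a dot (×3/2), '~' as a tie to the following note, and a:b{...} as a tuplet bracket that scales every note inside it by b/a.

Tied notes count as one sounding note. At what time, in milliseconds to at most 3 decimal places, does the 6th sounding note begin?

note 6 onset = 27/7b = 1766.63ms

1. 0.0ms @ 0 + 343.511ms (3/4)
2. 343.511ms @ 3/4 + 343.511ms (3/4)
3. 687.023ms @ 3/2 + 687.023ms (3/2)
4. 1374.046ms @ 3 + 196.292ms (3/7)
5. 1570.338ms @ 24/7 + 196.292ms (3/7)
6. 1766.63ms @ 27/7 + 196.292ms (3/7)
7. 1962.923ms @ 30/7 + 196.292ms (3/7)
8. 2159.215ms @ 33/7 + 196.292ms (3/7)
9. 2355.507ms @ 36/7 + 196.292ms (3/7)
10. 2551.799ms @ 39/7 + 196.292ms (3/7)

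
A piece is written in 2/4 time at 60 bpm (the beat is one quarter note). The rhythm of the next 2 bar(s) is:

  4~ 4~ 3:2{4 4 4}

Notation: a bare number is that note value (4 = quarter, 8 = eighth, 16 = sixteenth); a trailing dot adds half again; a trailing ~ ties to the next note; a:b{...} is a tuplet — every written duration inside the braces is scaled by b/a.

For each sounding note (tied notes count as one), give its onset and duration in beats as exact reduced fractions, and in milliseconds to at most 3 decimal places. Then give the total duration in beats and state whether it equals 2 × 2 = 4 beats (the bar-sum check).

1) 0.0ms=0b +2666.667ms=8/3b
2) 2666.667ms=8/3b +666.667ms=2/3b
3) 3333.333ms=10/3b +666.667ms=2/3b
Σ=4b of 4 (60bpm 2/4) — PASS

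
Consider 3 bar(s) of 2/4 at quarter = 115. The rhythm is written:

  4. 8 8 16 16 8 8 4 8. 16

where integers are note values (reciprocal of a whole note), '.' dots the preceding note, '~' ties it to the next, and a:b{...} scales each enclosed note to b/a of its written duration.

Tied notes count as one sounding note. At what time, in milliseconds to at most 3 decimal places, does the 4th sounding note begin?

1. 0.0ms @ 0 + 782.609ms (3/2)
2. 782.609ms @ 3/2 + 260.87ms (1/2)
3. 1043.478ms @ 2 + 260.87ms (1/2)
4. 1304.348ms @ 5/2 + 130.435ms (1/4)
5. 1434.783ms @ 11/4 + 130.435ms (1/4)
6. 1565.217ms @ 3 + 260.87ms (1/2)
7. 1826.087ms @ 7/2 + 260.87ms (1/2)
8. 2086.957ms @ 4 + 521.739ms (1)
9. 2608.696ms @ 5 + 391.304ms (3/4)
10. 3000.0ms @ 23/4 + 130.435ms (1/4)

note 4 onset = 5/2b = 1304.348ms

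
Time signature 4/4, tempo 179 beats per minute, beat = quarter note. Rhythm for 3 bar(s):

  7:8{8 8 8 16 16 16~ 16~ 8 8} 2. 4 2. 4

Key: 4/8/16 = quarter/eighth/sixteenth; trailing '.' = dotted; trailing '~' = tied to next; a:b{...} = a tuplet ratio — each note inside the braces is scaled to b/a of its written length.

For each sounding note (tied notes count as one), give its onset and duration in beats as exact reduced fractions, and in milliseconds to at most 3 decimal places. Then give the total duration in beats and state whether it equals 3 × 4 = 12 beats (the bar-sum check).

1) 0.0ms=0b +191.54ms=4/7b
2) 191.54ms=4/7b +191.54ms=4/7b
3) 383.081ms=8/7b +191.54ms=4/7b
4) 574.621ms=12/7b +95.77ms=2/7b
5) 670.391ms=2b +95.77ms=2/7b
6) 766.161ms=16/7b +383.081ms=8/7b
7) 1149.242ms=24/7b +191.54ms=4/7b
8) 1340.782ms=4b +1005.587ms=3b
9) 2346.369ms=7b +335.196ms=1b
10) 2681.564ms=8b +1005.587ms=3b
11) 3687.151ms=11b +335.196ms=1b
Σ=12b of 12 (179bpm 4/4) — PASS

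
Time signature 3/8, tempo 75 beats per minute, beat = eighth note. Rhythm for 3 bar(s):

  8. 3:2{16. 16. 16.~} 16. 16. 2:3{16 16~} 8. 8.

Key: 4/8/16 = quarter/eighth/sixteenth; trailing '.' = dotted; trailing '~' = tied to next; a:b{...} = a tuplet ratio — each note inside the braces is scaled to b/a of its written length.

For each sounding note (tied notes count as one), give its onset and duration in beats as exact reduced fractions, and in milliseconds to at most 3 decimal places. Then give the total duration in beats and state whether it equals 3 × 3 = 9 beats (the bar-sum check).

1) 0.0ms=0b +1200.0ms=3/2b
2) 1200.0ms=3/2b +400.0ms=1/2b
3) 1600.0ms=2b +400.0ms=1/2b
4) 2000.0ms=5/2b +1000.0ms=5/4b
5) 3000.0ms=15/4b +600.0ms=3/4b
6) 3600.0ms=9/2b +600.0ms=3/4b
7) 4200.0ms=21/4b +1800.0ms=9/4b
8) 6000.0ms=15/2b +1200.0ms=3/2b
Σ=9b of 9 (75bpm 3/8) — PASS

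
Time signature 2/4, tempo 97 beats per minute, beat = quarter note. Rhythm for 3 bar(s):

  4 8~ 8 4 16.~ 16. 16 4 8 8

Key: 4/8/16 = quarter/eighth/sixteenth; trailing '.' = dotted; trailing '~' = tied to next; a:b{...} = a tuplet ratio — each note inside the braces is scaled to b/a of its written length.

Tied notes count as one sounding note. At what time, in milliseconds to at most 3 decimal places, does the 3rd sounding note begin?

note 3 onset = 2b = 1237.113ms

1. 0.0ms @ 0 + 618.557ms (1)
2. 618.557ms @ 1 + 618.557ms (1)
3. 1237.113ms @ 2 + 618.557ms (1)
4. 1855.67ms @ 3 + 463.918ms (3/4)
5. 2319.588ms @ 15/4 + 154.639ms (1/4)
6. 2474.227ms @ 4 + 618.557ms (1)
7. 3092.784ms @ 5 + 309.278ms (1/2)
8. 3402.062ms @ 11/2 + 309.278ms (1/2)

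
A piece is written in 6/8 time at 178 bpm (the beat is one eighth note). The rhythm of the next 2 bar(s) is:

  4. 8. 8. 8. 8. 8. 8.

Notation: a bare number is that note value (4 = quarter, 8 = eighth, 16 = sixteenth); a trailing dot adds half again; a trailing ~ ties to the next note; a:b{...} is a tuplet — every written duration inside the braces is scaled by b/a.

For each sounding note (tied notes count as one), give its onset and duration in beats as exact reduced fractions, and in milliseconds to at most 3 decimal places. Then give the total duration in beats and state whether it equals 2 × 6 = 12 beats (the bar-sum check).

1) 0.0ms=0b +1011.236ms=3b
2) 1011.236ms=3b +505.618ms=3/2b
3) 1516.854ms=9/2b +505.618ms=3/2b
4) 2022.472ms=6b +505.618ms=3/2b
5) 2528.09ms=15/2b +505.618ms=3/2b
6) 3033.708ms=9b +505.618ms=3/2b
7) 3539.326ms=21/2b +505.618ms=3/2b
Σ=12b of 12 (178bpm 6/8) — PASS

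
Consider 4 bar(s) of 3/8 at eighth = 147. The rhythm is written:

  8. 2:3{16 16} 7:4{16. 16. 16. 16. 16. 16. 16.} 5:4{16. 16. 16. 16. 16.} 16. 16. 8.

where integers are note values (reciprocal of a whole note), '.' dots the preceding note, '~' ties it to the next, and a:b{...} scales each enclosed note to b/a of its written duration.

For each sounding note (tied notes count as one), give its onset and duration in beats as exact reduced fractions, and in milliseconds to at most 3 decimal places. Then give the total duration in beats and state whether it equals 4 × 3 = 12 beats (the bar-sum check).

1) 0.0ms=0b +612.245ms=3/2b
2) 612.245ms=3/2b +306.122ms=3/4b
3) 918.367ms=9/4b +306.122ms=3/4b
4) 1224.49ms=3b +174.927ms=3/7b
5) 1399.417ms=24/7b +174.927ms=3/7b
6) 1574.344ms=27/7b +174.927ms=3/7b
7) 1749.271ms=30/7b +174.927ms=3/7b
8) 1924.198ms=33/7b +174.927ms=3/7b
9) 2099.125ms=36/7b +174.927ms=3/7b
10) 2274.052ms=39/7b +174.927ms=3/7b
11) 2448.98ms=6b +244.898ms=3/5b
12) 2693.878ms=33/5b +244.898ms=3/5b
13) 2938.776ms=36/5b +244.898ms=3/5b
14) 3183.673ms=39/5b +244.898ms=3/5b
15) 3428.571ms=42/5b +244.898ms=3/5b
16) 3673.469ms=9b +306.122ms=3/4b
17) 3979.592ms=39/4b +306.122ms=3/4b
18) 4285.714ms=21/2b +612.245ms=3/2b
Σ=12b of 12 (147bpm 3/8) — PASS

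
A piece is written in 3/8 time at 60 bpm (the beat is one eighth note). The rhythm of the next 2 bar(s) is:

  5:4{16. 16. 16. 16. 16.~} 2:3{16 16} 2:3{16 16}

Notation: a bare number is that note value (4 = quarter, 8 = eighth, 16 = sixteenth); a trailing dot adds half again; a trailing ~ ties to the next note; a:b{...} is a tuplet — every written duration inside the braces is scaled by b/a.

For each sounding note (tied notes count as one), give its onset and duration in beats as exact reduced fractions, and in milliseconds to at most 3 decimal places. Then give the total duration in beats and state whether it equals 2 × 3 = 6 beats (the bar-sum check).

1) 0.0ms=0b +600.0ms=3/5b
2) 600.0ms=3/5b +600.0ms=3/5b
3) 1200.0ms=6/5b +600.0ms=3/5b
4) 1800.0ms=9/5b +600.0ms=3/5b
5) 2400.0ms=12/5b +1350.0ms=27/20b
6) 3750.0ms=15/4b +750.0ms=3/4b
7) 4500.0ms=9/2b +750.0ms=3/4b
8) 5250.0ms=21/4b +750.0ms=3/4b
Σ=6b of 6 (60bpm 3/8) — PASS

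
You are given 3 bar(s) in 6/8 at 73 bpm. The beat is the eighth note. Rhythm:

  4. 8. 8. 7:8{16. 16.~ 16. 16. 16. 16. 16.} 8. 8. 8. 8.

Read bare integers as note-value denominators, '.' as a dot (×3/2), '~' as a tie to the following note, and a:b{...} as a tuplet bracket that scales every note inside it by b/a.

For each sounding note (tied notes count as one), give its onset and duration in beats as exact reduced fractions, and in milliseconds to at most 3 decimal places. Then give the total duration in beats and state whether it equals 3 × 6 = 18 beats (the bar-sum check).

1) 0.0ms=0b +2465.753ms=3b
2) 2465.753ms=3b +1232.877ms=3/2b
3) 3698.63ms=9/2b +1232.877ms=3/2b
4) 4931.507ms=6b +704.501ms=6/7b
5) 5636.008ms=48/7b +1409.002ms=12/7b
6) 7045.01ms=60/7b +704.501ms=6/7b
7) 7749.511ms=66/7b +704.501ms=6/7b
8) 8454.012ms=72/7b +704.501ms=6/7b
9) 9158.513ms=78/7b +704.501ms=6/7b
10) 9863.014ms=12b +1232.877ms=3/2b
11) 11095.89ms=27/2b +1232.877ms=3/2b
12) 12328.767ms=15b +1232.877ms=3/2b
13) 13561.644ms=33/2b +1232.877ms=3/2b
Σ=18b of 18 (73bpm 6/8) — PASS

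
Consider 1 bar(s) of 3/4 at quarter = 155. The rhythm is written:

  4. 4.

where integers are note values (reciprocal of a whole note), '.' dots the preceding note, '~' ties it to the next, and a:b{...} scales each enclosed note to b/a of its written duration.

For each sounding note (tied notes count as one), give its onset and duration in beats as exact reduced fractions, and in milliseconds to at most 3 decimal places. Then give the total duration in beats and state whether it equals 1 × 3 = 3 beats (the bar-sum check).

1) 0.0ms=0b +580.645ms=3/2b
2) 580.645ms=3/2b +580.645ms=3/2b
Σ=3b of 3 (155bpm 3/4) — PASS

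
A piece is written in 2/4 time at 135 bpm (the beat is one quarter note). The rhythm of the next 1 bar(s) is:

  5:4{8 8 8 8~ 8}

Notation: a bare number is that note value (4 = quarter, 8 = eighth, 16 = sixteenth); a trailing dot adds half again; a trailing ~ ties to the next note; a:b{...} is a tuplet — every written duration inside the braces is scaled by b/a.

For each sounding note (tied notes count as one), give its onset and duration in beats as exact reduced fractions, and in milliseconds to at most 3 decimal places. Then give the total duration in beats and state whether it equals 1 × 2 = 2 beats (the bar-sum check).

1) 0.0ms=0b +177.778ms=2/5b
2) 177.778ms=2/5b +177.778ms=2/5b
3) 355.556ms=4/5b +177.778ms=2/5b
4) 533.333ms=6/5b +355.556ms=4/5b
Σ=2b of 2 (135bpm 2/4) — PASS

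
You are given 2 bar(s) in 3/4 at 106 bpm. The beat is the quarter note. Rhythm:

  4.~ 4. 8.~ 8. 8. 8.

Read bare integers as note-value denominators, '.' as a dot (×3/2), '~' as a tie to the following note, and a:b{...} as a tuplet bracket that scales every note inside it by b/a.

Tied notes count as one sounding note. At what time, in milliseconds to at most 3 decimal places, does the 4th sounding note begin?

1. 0.0ms @ 0 + 1698.113ms (3)
2. 1698.113ms @ 3 + 849.057ms (3/2)
3. 2547.17ms @ 9/2 + 424.528ms (3/4)
4. 2971.698ms @ 21/4 + 424.528ms (3/4)

note 4 onset = 21/4b = 2971.698ms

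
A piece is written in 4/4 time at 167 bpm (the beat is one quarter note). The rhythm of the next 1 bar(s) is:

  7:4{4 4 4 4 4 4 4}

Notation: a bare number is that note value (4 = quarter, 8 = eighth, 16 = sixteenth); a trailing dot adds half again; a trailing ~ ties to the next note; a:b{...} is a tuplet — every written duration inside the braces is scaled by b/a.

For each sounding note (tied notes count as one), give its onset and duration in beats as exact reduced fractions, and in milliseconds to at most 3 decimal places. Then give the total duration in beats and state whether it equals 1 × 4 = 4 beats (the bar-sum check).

1) 0.0ms=0b +205.304ms=4/7b
2) 205.304ms=4/7b +205.304ms=4/7b
3) 410.607ms=8/7b +205.304ms=4/7b
4) 615.911ms=12/7b +205.304ms=4/7b
5) 821.215ms=16/7b +205.304ms=4/7b
6) 1026.518ms=20/7b +205.304ms=4/7b
7) 1231.822ms=24/7b +205.304ms=4/7b
Σ=4b of 4 (167bpm 4/4) — PASS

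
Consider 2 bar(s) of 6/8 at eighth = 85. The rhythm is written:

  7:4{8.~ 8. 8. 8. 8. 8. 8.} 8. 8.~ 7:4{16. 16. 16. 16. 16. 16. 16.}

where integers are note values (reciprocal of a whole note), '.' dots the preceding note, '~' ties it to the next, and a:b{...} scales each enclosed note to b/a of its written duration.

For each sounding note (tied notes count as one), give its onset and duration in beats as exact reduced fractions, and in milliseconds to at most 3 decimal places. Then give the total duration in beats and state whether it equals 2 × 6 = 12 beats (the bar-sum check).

1) 0.0ms=0b +1210.084ms=12/7b
2) 1210.084ms=12/7b +605.042ms=6/7b
3) 1815.126ms=18/7b +605.042ms=6/7b
4) 2420.168ms=24/7b +605.042ms=6/7b
5) 3025.21ms=30/7b +605.042ms=6/7b
6) 3630.252ms=36/7b +605.042ms=6/7b
7) 4235.294ms=6b +1058.824ms=3/2b
8) 5294.118ms=15/2b +1361.345ms=27/14b
9) 6655.462ms=66/7b +302.521ms=3/7b
10) 6957.983ms=69/7b +302.521ms=3/7b
11) 7260.504ms=72/7b +302.521ms=3/7b
12) 7563.025ms=75/7b +302.521ms=3/7b
13) 7865.546ms=78/7b +302.521ms=3/7b
14) 8168.067ms=81/7b +302.521ms=3/7b
Σ=12b of 12 (85bpm 6/8) — PASS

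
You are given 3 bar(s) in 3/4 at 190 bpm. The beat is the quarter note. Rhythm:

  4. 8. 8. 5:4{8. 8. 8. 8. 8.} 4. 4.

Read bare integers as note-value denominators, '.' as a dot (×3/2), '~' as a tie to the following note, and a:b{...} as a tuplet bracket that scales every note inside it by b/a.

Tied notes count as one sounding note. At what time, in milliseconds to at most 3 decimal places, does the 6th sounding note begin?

1. 0.0ms @ 0 + 473.684ms (3/2)
2. 473.684ms @ 3/2 + 236.842ms (3/4)
3. 710.526ms @ 9/4 + 236.842ms (3/4)
4. 947.368ms @ 3 + 189.474ms (3/5)
5. 1136.842ms @ 18/5 + 189.474ms (3/5)
6. 1326.316ms @ 21/5 + 189.474ms (3/5)
7. 1515.789ms @ 24/5 + 189.474ms (3/5)
8. 1705.263ms @ 27/5 + 189.474ms (3/5)
9. 1894.737ms @ 6 + 473.684ms (3/2)
10. 2368.421ms @ 15/2 + 473.684ms (3/2)

note 6 onset = 21/5b = 1326.316ms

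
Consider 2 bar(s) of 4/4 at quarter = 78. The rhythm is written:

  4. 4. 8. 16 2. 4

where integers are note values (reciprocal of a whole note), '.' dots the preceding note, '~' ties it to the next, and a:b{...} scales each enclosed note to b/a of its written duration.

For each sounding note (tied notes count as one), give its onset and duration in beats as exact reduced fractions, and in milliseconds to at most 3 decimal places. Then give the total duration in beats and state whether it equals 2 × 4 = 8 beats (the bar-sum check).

1) 0.0ms=0b +1153.846ms=3/2b
2) 1153.846ms=3/2b +1153.846ms=3/2b
3) 2307.692ms=3b +576.923ms=3/4b
4) 2884.615ms=15/4b +192.308ms=1/4b
5) 3076.923ms=4b +2307.692ms=3b
6) 5384.615ms=7b +769.231ms=1b
Σ=8b of 8 (78bpm 4/4) — PASS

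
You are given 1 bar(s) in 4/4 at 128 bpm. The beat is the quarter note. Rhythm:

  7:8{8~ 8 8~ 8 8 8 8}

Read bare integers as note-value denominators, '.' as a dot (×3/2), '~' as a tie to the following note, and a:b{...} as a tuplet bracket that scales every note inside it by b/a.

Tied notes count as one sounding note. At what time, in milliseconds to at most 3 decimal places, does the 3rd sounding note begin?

note 3 onset = 16/7b = 1071.429ms

1. 0.0ms @ 0 + 535.714ms (8/7)
2. 535.714ms @ 8/7 + 535.714ms (8/7)
3. 1071.429ms @ 16/7 + 267.857ms (4/7)
4. 1339.286ms @ 20/7 + 267.857ms (4/7)
5. 1607.143ms @ 24/7 + 267.857ms (4/7)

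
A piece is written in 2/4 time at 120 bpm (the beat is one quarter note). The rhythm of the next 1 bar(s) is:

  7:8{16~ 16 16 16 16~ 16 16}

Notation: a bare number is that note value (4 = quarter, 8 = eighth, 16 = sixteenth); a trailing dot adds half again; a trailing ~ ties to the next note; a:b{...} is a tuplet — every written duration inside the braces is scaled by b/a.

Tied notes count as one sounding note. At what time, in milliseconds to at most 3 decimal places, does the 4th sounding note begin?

note 4 onset = 8/7b = 571.429ms

1. 0.0ms @ 0 + 285.714ms (4/7)
2. 285.714ms @ 4/7 + 142.857ms (2/7)
3. 428.571ms @ 6/7 + 142.857ms (2/7)
4. 571.429ms @ 8/7 + 285.714ms (4/7)
5. 857.143ms @ 12/7 + 142.857ms (2/7)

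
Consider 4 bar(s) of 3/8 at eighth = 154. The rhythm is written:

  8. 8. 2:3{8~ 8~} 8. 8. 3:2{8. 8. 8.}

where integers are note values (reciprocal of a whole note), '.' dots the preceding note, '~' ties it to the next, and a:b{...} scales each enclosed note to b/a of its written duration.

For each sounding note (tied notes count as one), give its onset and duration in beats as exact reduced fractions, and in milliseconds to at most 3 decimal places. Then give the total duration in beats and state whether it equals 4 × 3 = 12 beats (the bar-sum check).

1) 0.0ms=0b +584.416ms=3/2b
2) 584.416ms=3/2b +584.416ms=3/2b
3) 1168.831ms=3b +1753.247ms=9/2b
4) 2922.078ms=15/2b +584.416ms=3/2b
5) 3506.494ms=9b +389.61ms=1b
6) 3896.104ms=10b +389.61ms=1b
7) 4285.714ms=11b +389.61ms=1b
Σ=12b of 12 (154bpm 3/8) — PASS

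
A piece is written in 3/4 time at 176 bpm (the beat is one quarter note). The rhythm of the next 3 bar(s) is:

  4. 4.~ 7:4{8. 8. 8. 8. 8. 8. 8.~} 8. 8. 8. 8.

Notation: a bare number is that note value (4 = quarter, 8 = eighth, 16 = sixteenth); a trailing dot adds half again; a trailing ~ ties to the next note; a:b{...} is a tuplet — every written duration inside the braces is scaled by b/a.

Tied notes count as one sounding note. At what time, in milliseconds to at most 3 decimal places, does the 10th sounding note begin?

note 10 onset = 15/2b = 2556.818ms

1. 0.0ms @ 0 + 511.364ms (3/2)
2. 511.364ms @ 3/2 + 657.468ms (27/14)
3. 1168.831ms @ 24/7 + 146.104ms (3/7)
4. 1314.935ms @ 27/7 + 146.104ms (3/7)
5. 1461.039ms @ 30/7 + 146.104ms (3/7)
6. 1607.143ms @ 33/7 + 146.104ms (3/7)
7. 1753.247ms @ 36/7 + 146.104ms (3/7)
8. 1899.351ms @ 39/7 + 401.786ms (33/28)
9. 2301.136ms @ 27/4 + 255.682ms (3/4)
10. 2556.818ms @ 15/2 + 255.682ms (3/4)
11. 2812.5ms @ 33/4 + 255.682ms (3/4)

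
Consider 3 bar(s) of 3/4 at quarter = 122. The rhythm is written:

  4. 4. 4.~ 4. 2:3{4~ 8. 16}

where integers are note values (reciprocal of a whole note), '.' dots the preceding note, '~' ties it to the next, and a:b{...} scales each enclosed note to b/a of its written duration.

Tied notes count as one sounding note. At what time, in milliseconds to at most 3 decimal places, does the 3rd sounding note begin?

1. 0.0ms @ 0 + 737.705ms (3/2)
2. 737.705ms @ 3/2 + 737.705ms (3/2)
3. 1475.41ms @ 3 + 1475.41ms (3)
4. 2950.82ms @ 6 + 1290.984ms (21/8)
5. 4241.803ms @ 69/8 + 184.426ms (3/8)

note 3 onset = 3b = 1475.41ms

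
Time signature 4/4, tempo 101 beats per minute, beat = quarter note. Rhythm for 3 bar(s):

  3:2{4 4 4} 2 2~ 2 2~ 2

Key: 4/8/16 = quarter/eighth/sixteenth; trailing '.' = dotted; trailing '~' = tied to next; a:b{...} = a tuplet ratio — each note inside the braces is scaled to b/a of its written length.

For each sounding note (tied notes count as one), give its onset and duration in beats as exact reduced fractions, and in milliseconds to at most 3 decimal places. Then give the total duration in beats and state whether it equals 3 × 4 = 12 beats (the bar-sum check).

1) 0.0ms=0b +396.04ms=2/3b
2) 396.04ms=2/3b +396.04ms=2/3b
3) 792.079ms=4/3b +396.04ms=2/3b
4) 1188.119ms=2b +1188.119ms=2b
5) 2376.238ms=4b +2376.238ms=4b
6) 4752.475ms=8b +2376.238ms=4b
Σ=12b of 12 (101bpm 4/4) — PASS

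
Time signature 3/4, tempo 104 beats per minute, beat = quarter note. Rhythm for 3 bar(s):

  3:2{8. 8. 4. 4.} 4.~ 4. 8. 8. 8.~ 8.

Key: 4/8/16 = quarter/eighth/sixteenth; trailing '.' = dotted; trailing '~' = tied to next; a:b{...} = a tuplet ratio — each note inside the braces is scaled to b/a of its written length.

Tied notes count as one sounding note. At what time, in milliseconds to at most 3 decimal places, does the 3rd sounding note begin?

note 3 onset = 1b = 576.923ms

1. 0.0ms @ 0 + 288.462ms (1/2)
2. 288.462ms @ 1/2 + 288.462ms (1/2)
3. 576.923ms @ 1 + 576.923ms (1)
4. 1153.846ms @ 2 + 576.923ms (1)
5. 1730.769ms @ 3 + 1730.769ms (3)
6. 3461.538ms @ 6 + 432.692ms (3/4)
7. 3894.231ms @ 27/4 + 432.692ms (3/4)
8. 4326.923ms @ 15/2 + 865.385ms (3/2)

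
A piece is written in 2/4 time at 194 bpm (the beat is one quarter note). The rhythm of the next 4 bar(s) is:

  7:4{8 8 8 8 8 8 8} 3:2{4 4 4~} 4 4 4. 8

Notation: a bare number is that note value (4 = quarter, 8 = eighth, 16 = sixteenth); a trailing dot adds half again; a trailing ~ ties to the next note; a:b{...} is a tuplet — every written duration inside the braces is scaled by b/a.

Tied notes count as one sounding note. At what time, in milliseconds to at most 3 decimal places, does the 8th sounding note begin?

1. 0.0ms @ 0 + 88.365ms (2/7)
2. 88.365ms @ 2/7 + 88.365ms (2/7)
3. 176.73ms @ 4/7 + 88.365ms (2/7)
4. 265.096ms @ 6/7 + 88.365ms (2/7)
5. 353.461ms @ 8/7 + 88.365ms (2/7)
6. 441.826ms @ 10/7 + 88.365ms (2/7)
7. 530.191ms @ 12/7 + 88.365ms (2/7)
8. 618.557ms @ 2 + 206.186ms (2/3)
9. 824.742ms @ 8/3 + 206.186ms (2/3)
10. 1030.928ms @ 10/3 + 515.464ms (5/3)
11. 1546.392ms @ 5 + 309.278ms (1)
12. 1855.67ms @ 6 + 463.918ms (3/2)
13. 2319.588ms @ 15/2 + 154.639ms (1/2)

note 8 onset = 2b = 618.557ms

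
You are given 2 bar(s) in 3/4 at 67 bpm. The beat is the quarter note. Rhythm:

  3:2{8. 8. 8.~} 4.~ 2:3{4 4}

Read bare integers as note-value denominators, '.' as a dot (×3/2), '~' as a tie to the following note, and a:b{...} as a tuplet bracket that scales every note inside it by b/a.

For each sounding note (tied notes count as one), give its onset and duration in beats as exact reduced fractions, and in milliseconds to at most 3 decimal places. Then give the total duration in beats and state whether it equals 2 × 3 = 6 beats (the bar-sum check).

1) 0.0ms=0b +447.761ms=1/2b
2) 447.761ms=1/2b +447.761ms=1/2b
3) 895.522ms=1b +3134.328ms=7/2b
4) 4029.851ms=9/2b +1343.284ms=3/2b
Σ=6b of 6 (67bpm 3/4) — PASS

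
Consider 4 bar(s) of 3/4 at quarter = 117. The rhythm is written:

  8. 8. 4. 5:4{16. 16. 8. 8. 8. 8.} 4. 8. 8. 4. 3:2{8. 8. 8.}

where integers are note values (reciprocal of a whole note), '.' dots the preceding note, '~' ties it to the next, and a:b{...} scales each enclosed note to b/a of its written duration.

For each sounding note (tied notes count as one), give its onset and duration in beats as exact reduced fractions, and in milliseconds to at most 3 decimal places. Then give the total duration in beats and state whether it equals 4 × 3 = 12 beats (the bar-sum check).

1) 0.0ms=0b +384.615ms=3/4b
2) 384.615ms=3/4b +384.615ms=3/4b
3) 769.231ms=3/2b +769.231ms=3/2b
4) 1538.462ms=3b +153.846ms=3/10b
5) 1692.308ms=33/10b +153.846ms=3/10b
6) 1846.154ms=18/5b +307.692ms=3/5b
7) 2153.846ms=21/5b +307.692ms=3/5b
8) 2461.538ms=24/5b +307.692ms=3/5b
9) 2769.231ms=27/5b +307.692ms=3/5b
10) 3076.923ms=6b +769.231ms=3/2b
11) 3846.154ms=15/2b +384.615ms=3/4b
12) 4230.769ms=33/4b +384.615ms=3/4b
13) 4615.385ms=9b +769.231ms=3/2b
14) 5384.615ms=21/2b +256.41ms=1/2b
15) 5641.026ms=11b +256.41ms=1/2b
16) 5897.436ms=23/2b +256.41ms=1/2b
Σ=12b of 12 (117bpm 3/4) — PASS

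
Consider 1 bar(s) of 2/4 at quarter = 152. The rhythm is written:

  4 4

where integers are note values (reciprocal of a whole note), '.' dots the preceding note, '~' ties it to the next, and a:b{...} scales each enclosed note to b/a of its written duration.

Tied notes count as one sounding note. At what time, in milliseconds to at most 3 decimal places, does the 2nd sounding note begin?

note 2 onset = 1b = 394.737ms

1. 0.0ms @ 0 + 394.737ms (1)
2. 394.737ms @ 1 + 394.737ms (1)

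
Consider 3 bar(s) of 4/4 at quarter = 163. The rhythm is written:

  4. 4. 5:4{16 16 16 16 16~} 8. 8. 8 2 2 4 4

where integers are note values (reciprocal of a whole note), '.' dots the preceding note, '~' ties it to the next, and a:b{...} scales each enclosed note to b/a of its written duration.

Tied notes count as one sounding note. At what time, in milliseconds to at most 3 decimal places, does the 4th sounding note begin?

1. 0.0ms @ 0 + 552.147ms (3/2)
2. 552.147ms @ 3/2 + 552.147ms (3/2)
3. 1104.294ms @ 3 + 73.62ms (1/5)
4. 1177.914ms @ 16/5 + 73.62ms (1/5)
5. 1251.534ms @ 17/5 + 73.62ms (1/5)
6. 1325.153ms @ 18/5 + 73.62ms (1/5)
7. 1398.773ms @ 19/5 + 349.693ms (19/20)
8. 1748.466ms @ 19/4 + 276.074ms (3/4)
9. 2024.54ms @ 11/2 + 184.049ms (1/2)
10. 2208.589ms @ 6 + 736.196ms (2)
11. 2944.785ms @ 8 + 736.196ms (2)
12. 3680.982ms @ 10 + 368.098ms (1)
13. 4049.08ms @ 11 + 368.098ms (1)

note 4 onset = 16/5b = 1177.914ms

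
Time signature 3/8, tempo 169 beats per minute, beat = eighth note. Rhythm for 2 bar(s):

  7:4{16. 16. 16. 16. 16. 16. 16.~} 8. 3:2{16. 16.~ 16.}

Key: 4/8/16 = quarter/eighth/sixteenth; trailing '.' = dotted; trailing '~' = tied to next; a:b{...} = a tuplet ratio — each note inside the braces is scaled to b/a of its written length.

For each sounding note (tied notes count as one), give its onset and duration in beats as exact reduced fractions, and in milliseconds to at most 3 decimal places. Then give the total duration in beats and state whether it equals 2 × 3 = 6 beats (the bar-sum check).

1) 0.0ms=0b +152.156ms=3/7b
2) 152.156ms=3/7b +152.156ms=3/7b
3) 304.311ms=6/7b +152.156ms=3/7b
4) 456.467ms=9/7b +152.156ms=3/7b
5) 608.622ms=12/7b +152.156ms=3/7b
6) 760.778ms=15/7b +152.156ms=3/7b
7) 912.933ms=18/7b +684.7ms=27/14b
8) 1597.633ms=9/2b +177.515ms=1/2b
9) 1775.148ms=5b +355.03ms=1b
Σ=6b of 6 (169bpm 3/8) — PASS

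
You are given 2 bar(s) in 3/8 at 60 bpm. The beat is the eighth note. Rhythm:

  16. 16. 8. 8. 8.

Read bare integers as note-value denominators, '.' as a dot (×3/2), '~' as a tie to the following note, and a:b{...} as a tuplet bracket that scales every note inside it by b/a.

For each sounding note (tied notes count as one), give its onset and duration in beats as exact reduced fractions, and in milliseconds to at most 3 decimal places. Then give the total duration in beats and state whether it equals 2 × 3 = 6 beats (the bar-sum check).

1) 0.0ms=0b +750.0ms=3/4b
2) 750.0ms=3/4b +750.0ms=3/4b
3) 1500.0ms=3/2b +1500.0ms=3/2b
4) 3000.0ms=3b +1500.0ms=3/2b
5) 4500.0ms=9/2b +1500.0ms=3/2b
Σ=6b of 6 (60bpm 3/8) — PASS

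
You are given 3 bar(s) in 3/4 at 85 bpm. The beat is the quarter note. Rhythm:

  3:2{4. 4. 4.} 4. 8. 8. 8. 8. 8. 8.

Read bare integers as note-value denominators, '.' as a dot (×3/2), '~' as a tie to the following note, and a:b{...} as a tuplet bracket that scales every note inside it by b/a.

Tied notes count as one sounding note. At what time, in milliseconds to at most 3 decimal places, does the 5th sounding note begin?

note 5 onset = 9/2b = 3176.471ms

1. 0.0ms @ 0 + 705.882ms (1)
2. 705.882ms @ 1 + 705.882ms (1)
3. 1411.765ms @ 2 + 705.882ms (1)
4. 2117.647ms @ 3 + 1058.824ms (3/2)
5. 3176.471ms @ 9/2 + 529.412ms (3/4)
6. 3705.882ms @ 21/4 + 529.412ms (3/4)
7. 4235.294ms @ 6 + 529.412ms (3/4)
8. 4764.706ms @ 27/4 + 529.412ms (3/4)
9. 5294.118ms @ 15/2 + 529.412ms (3/4)
10. 5823.529ms @ 33/4 + 529.412ms (3/4)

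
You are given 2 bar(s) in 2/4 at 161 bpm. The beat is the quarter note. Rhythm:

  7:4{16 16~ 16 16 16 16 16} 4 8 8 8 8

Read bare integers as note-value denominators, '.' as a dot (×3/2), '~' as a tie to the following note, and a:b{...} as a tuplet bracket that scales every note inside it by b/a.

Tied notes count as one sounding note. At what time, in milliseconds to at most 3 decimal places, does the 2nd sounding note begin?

note 2 onset = 1/7b = 53.239ms

1. 0.0ms @ 0 + 53.239ms (1/7)
2. 53.239ms @ 1/7 + 106.477ms (2/7)
3. 159.716ms @ 3/7 + 53.239ms (1/7)
4. 212.955ms @ 4/7 + 53.239ms (1/7)
5. 266.193ms @ 5/7 + 53.239ms (1/7)
6. 319.432ms @ 6/7 + 53.239ms (1/7)
7. 372.671ms @ 1 + 372.671ms (1)
8. 745.342ms @ 2 + 186.335ms (1/2)
9. 931.677ms @ 5/2 + 186.335ms (1/2)
10. 1118.012ms @ 3 + 186.335ms (1/2)
11. 1304.348ms @ 7/2 + 186.335ms (1/2)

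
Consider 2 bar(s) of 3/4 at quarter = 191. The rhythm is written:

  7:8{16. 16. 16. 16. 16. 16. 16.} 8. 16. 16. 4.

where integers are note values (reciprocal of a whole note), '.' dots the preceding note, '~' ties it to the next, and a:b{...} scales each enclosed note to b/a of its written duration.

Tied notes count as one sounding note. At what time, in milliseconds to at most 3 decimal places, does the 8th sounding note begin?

1. 0.0ms @ 0 + 134.63ms (3/7)
2. 134.63ms @ 3/7 + 134.63ms (3/7)
3. 269.26ms @ 6/7 + 134.63ms (3/7)
4. 403.889ms @ 9/7 + 134.63ms (3/7)
5. 538.519ms @ 12/7 + 134.63ms (3/7)
6. 673.149ms @ 15/7 + 134.63ms (3/7)
7. 807.779ms @ 18/7 + 134.63ms (3/7)
8. 942.408ms @ 3 + 235.602ms (3/4)
9. 1178.01ms @ 15/4 + 117.801ms (3/8)
10. 1295.812ms @ 33/8 + 117.801ms (3/8)
11. 1413.613ms @ 9/2 + 471.204ms (3/2)

note 8 onset = 3b = 942.408ms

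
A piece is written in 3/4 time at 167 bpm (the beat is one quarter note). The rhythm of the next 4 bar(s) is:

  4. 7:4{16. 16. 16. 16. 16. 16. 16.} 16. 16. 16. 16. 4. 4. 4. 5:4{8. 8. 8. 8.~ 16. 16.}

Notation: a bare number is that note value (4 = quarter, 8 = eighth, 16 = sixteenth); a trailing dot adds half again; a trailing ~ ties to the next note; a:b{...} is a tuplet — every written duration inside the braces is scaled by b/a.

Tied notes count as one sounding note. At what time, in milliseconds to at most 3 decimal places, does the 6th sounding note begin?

1. 0.0ms @ 0 + 538.922ms (3/2)
2. 538.922ms @ 3/2 + 76.989ms (3/14)
3. 615.911ms @ 12/7 + 76.989ms (3/14)
4. 692.9ms @ 27/14 + 76.989ms (3/14)
5. 769.889ms @ 15/7 + 76.989ms (3/14)
6. 846.878ms @ 33/14 + 76.989ms (3/14)
7. 923.867ms @ 18/7 + 76.989ms (3/14)
8. 1000.855ms @ 39/14 + 76.989ms (3/14)
9. 1077.844ms @ 3 + 134.731ms (3/8)
10. 1212.575ms @ 27/8 + 134.731ms (3/8)
11. 1347.305ms @ 15/4 + 134.731ms (3/8)
12. 1482.036ms @ 33/8 + 134.731ms (3/8)
13. 1616.766ms @ 9/2 + 538.922ms (3/2)
14. 2155.689ms @ 6 + 538.922ms (3/2)
15. 2694.611ms @ 15/2 + 538.922ms (3/2)
16. 3233.533ms @ 9 + 215.569ms (3/5)
17. 3449.102ms @ 48/5 + 215.569ms (3/5)
18. 3664.671ms @ 51/5 + 215.569ms (3/5)
19. 3880.24ms @ 54/5 + 323.353ms (9/10)
20. 4203.593ms @ 117/10 + 107.784ms (3/10)

note 6 onset = 33/14b = 846.878ms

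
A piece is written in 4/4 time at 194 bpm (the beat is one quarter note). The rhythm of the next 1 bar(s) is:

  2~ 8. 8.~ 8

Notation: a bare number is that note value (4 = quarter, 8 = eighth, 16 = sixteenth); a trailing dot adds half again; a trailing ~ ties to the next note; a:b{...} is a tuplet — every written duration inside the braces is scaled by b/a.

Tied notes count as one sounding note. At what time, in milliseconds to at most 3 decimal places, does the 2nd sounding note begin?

note 2 onset = 11/4b = 850.515ms

1. 0.0ms @ 0 + 850.515ms (11/4)
2. 850.515ms @ 11/4 + 386.598ms (5/4)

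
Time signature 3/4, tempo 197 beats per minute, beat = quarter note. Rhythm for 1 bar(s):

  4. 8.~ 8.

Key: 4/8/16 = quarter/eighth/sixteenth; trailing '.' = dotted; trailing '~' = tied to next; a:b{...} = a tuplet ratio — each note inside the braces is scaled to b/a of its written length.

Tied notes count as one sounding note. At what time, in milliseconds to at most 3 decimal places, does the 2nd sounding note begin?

note 2 onset = 3/2b = 456.853ms

1. 0.0ms @ 0 + 456.853ms (3/2)
2. 456.853ms @ 3/2 + 456.853ms (3/2)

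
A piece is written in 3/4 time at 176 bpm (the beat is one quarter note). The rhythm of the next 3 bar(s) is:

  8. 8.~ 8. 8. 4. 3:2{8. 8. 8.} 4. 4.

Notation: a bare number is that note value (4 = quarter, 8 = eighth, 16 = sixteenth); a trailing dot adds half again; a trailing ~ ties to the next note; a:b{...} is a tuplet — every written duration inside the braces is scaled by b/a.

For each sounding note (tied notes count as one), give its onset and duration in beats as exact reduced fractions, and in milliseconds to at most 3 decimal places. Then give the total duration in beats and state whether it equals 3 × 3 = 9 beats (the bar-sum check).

1) 0.0ms=0b +255.682ms=3/4b
2) 255.682ms=3/4b +511.364ms=3/2b
3) 767.045ms=9/4b +255.682ms=3/4b
4) 1022.727ms=3b +511.364ms=3/2b
5) 1534.091ms=9/2b +170.455ms=1/2b
6) 1704.545ms=5b +170.455ms=1/2b
7) 1875.0ms=11/2b +170.455ms=1/2b
8) 2045.455ms=6b +511.364ms=3/2b
9) 2556.818ms=15/2b +511.364ms=3/2b
Σ=9b of 9 (176bpm 3/4) — PASS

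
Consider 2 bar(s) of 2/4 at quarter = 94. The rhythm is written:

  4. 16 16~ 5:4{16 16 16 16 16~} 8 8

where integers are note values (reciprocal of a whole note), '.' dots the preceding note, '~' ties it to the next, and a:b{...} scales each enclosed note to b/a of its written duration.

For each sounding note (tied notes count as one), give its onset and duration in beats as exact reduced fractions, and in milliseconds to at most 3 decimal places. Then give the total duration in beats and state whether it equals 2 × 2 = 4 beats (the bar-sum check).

1) 0.0ms=0b +957.447ms=3/2b
2) 957.447ms=3/2b +159.574ms=1/4b
3) 1117.021ms=7/4b +287.234ms=9/20b
4) 1404.255ms=11/5b +127.66ms=1/5b
5) 1531.915ms=12/5b +127.66ms=1/5b
6) 1659.574ms=13/5b +127.66ms=1/5b
7) 1787.234ms=14/5b +446.809ms=7/10b
8) 2234.043ms=7/2b +319.149ms=1/2b
Σ=4b of 4 (94bpm 2/4) — PASS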